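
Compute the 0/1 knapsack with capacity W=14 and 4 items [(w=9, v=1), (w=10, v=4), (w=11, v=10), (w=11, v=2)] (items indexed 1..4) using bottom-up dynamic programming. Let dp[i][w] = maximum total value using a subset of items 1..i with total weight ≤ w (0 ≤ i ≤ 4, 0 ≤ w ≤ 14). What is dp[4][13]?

i\w   0   1   2   3   4   5   6   7   8   9  10  11  12  13  14
  0   0   0   0   0   0   0   0   0   0   0   0   0   0   0   0
  1   0   0   0   0   0   0   0   0   0   1   1   1   1   1   1
  2   0   0   0   0   0   0   0   0   0   1   4   4   4   4   4
  3   0   0   0   0   0   0   0   0   0   1   4  10  10  10  10
  4   0   0   0   0   0   0   0   0   0   1   4  10  10  10  10

10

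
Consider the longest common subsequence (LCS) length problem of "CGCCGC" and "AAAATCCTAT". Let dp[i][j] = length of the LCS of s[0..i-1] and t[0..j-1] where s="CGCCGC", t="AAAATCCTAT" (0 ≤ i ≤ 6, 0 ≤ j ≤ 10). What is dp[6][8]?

2

   ''  A  A  A  A  T  C  C  T  A  T
''  0  0  0  0  0  0  0  0  0  0  0
 C  0  0  0  0  0  0  1  1  1  1  1
 G  0  0  0  0  0  0  1  1  1  1  1
 C  0  0  0  0  0  0  1  2  2  2  2
 C  0  0  0  0  0  0  1  2  2  2  2
 G  0  0  0  0  0  0  1  2  2  2  2
 C  0  0  0  0  0  0  1  2  2  2  2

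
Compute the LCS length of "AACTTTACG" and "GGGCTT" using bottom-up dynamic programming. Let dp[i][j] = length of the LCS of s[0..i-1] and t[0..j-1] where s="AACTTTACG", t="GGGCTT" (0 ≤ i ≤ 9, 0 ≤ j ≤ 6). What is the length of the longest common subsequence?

3

   ''  G  G  G  C  T  T
''  0  0  0  0  0  0  0
 A  0  0  0  0  0  0  0
 A  0  0  0  0  0  0  0
 C  0  0  0  0  1  1  1
 T  0  0  0  0  1  2  2
 T  0  0  0  0  1  2  3
 T  0  0  0  0  1  2  3
 A  0  0  0  0  1  2  3
 C  0  0  0  0  1  2  3
 G  0  1  1  1  1  2  3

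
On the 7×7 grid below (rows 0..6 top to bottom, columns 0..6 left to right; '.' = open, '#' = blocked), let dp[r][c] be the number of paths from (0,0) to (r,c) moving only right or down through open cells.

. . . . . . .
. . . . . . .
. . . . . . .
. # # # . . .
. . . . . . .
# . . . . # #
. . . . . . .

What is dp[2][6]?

r\c   0   1   2   3   4   5   6
  0   1   1   1   1   1   1   1
  1   1   2   3   4   5   6   7
  2   1   3   6  10  15  21  28
  3   1   0   0   0  15  36  64
  4   1   1   1   1  16  52 116
  5   0   1   2   3  19   0   0
  6   0   1   3   6  25  25  25

28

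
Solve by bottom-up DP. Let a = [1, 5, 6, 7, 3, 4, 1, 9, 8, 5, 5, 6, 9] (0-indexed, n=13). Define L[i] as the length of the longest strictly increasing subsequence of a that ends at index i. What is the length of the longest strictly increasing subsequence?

6

   i    0    1    2    3    4    5    6    7    8    9   10   11   12
a[i]    1    5    6    7    3    4    1    9    8    5    5    6    9
L[i]    1    2    3    4    2    3    1    5    5    4    4    5    6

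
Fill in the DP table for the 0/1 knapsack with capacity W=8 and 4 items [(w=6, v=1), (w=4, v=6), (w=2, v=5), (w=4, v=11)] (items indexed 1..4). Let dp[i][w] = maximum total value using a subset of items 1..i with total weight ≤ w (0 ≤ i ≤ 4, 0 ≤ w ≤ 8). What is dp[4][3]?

5

i\w   0   1   2   3   4   5   6   7   8
  0   0   0   0   0   0   0   0   0   0
  1   0   0   0   0   0   0   1   1   1
  2   0   0   0   0   6   6   6   6   6
  3   0   0   5   5   6   6  11  11  11
  4   0   0   5   5  11  11  16  16  17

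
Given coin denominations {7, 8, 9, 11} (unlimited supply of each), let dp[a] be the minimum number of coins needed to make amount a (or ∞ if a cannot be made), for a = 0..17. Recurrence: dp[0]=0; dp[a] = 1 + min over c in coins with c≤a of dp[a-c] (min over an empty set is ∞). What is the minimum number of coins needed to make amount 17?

 a  0  1  2  3  4  5  6  7  8  9 10 11 12 13 14 15 16 17
dp  0  -  -  -  -  -  -  1  1  1  -  1  -  -  2  2  2  2
(- denotes ∞ / unreachable)

2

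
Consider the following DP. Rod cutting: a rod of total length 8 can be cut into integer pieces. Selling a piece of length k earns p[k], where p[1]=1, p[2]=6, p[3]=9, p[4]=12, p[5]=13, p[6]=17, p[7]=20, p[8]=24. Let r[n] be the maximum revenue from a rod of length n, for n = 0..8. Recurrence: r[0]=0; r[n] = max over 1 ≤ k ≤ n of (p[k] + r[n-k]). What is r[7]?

21

   n    0    1    2    3    4    5    6    7    8
r[n]    0    1    6    9   12   15   18   21   24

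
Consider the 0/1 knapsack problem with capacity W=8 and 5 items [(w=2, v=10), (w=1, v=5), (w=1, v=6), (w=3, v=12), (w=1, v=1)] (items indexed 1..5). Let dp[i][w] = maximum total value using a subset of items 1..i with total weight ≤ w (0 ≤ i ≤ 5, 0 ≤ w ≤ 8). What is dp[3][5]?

21

i\w   0   1   2   3   4   5   6   7   8
  0   0   0   0   0   0   0   0   0   0
  1   0   0  10  10  10  10  10  10  10
  2   0   5  10  15  15  15  15  15  15
  3   0   6  11  16  21  21  21  21  21
  4   0   6  11  16  21  23  28  33  33
  5   0   6  11  16  21  23  28  33  34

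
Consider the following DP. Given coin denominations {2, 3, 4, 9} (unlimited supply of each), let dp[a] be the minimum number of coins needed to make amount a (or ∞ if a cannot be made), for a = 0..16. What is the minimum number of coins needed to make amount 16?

 a  0  1  2  3  4  5  6  7  8  9 10 11 12 13 14 15 16
dp  0  -  1  1  1  2  2  2  2  1  3  2  2  2  3  3  3
(- denotes ∞ / unreachable)

3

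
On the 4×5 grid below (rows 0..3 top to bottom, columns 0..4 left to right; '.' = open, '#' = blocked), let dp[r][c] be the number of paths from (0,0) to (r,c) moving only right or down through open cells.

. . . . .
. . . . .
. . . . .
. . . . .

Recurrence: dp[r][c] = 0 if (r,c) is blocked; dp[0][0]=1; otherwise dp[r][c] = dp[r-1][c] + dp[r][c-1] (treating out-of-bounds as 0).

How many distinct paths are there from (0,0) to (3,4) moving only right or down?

35

r\c   0   1   2   3   4
  0   1   1   1   1   1
  1   1   2   3   4   5
  2   1   3   6  10  15
  3   1   4  10  20  35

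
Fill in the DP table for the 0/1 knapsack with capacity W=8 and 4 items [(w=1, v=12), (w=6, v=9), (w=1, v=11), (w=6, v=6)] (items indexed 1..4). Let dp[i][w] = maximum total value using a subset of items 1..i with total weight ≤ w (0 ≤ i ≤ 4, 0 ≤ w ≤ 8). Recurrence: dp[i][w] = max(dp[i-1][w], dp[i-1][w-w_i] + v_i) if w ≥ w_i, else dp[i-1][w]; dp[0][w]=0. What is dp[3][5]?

i\w   0   1   2   3   4   5   6   7   8
  0   0   0   0   0   0   0   0   0   0
  1   0  12  12  12  12  12  12  12  12
  2   0  12  12  12  12  12  12  21  21
  3   0  12  23  23  23  23  23  23  32
  4   0  12  23  23  23  23  23  23  32

23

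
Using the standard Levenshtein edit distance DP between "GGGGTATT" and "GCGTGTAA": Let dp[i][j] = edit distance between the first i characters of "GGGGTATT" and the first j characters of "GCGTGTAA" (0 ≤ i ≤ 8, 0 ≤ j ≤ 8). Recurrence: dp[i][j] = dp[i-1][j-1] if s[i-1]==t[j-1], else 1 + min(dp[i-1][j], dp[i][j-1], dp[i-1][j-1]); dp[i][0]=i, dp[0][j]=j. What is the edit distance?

   ''  G  C  G  T  G  T  A  A
''  0  1  2  3  4  5  6  7  8
 G  1  0  1  2  3  4  5  6  7
 G  2  1  1  1  2  3  4  5  6
 G  3  2  2  1  2  2  3  4  5
 G  4  3  3  2  2  2  3  4  5
 T  5  4  4  3  2  3  2  3  4
 A  6  5  5  4  3  3  3  2  3
 T  7  6  6  5  4  4  3  3  3
 T  8  7  7  6  5  5  4  4  4

4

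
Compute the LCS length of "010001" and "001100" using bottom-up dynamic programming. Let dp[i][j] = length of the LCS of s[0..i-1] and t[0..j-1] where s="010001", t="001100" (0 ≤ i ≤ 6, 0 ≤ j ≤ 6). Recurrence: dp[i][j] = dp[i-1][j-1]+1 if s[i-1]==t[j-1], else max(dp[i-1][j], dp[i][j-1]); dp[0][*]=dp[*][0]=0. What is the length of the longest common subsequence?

4

   ''  0  0  1  1  0  0
''  0  0  0  0  0  0  0
 0  0  1  1  1  1  1  1
 1  0  1  1  2  2  2  2
 0  0  1  2  2  2  3  3
 0  0  1  2  2  2  3  4
 0  0  1  2  2  2  3  4
 1  0  1  2  3  3  3  4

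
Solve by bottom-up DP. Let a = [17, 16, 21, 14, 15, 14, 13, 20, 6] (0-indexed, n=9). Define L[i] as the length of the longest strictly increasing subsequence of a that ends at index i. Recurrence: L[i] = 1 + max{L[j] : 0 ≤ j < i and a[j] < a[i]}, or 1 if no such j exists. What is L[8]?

   i    0    1    2    3    4    5    6    7    8
a[i]   17   16   21   14   15   14   13   20    6
L[i]    1    1    2    1    2    1    1    3    1

1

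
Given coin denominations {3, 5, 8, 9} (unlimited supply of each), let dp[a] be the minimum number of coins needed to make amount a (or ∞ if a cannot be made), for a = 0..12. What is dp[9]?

1

 a  0  1  2  3  4  5  6  7  8  9 10 11 12
dp  0  -  -  1  -  1  2  -  1  1  2  2  2
(- denotes ∞ / unreachable)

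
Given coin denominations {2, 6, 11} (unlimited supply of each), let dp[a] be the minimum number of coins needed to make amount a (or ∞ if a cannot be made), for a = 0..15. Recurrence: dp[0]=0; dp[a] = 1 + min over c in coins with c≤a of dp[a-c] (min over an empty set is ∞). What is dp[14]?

3

 a  0  1  2  3  4  5  6  7  8  9 10 11 12 13 14 15
dp  0  -  1  -  2  -  1  -  2  -  3  1  2  2  3  3
(- denotes ∞ / unreachable)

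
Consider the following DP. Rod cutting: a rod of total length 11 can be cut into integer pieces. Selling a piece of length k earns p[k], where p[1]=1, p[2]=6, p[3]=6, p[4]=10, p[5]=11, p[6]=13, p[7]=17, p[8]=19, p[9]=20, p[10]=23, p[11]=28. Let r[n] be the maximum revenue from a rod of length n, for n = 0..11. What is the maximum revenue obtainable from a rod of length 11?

   n    0    1    2    3    4    5    6    7    8    9   10   11
r[n]    0    1    6    7   12   13   18   19   24   25   30   31

31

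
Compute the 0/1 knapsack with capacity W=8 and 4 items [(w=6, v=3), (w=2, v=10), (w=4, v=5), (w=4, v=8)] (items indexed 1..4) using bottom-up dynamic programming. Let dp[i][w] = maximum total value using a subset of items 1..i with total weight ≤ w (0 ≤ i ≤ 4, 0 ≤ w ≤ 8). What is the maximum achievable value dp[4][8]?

i\w   0   1   2   3   4   5   6   7   8
  0   0   0   0   0   0   0   0   0   0
  1   0   0   0   0   0   0   3   3   3
  2   0   0  10  10  10  10  10  10  13
  3   0   0  10  10  10  10  15  15  15
  4   0   0  10  10  10  10  18  18  18

18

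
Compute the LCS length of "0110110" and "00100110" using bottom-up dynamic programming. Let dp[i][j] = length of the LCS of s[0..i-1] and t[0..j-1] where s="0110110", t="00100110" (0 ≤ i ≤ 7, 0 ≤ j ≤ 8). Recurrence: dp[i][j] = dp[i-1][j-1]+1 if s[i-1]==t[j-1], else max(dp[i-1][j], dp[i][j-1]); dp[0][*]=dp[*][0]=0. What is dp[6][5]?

3

   ''  0  0  1  0  0  1  1  0
''  0  0  0  0  0  0  0  0  0
 0  0  1  1  1  1  1  1  1  1
 1  0  1  1  2  2  2  2  2  2
 1  0  1  1  2  2  2  3  3  3
 0  0  1  2  2  3  3  3  3  4
 1  0  1  2  3  3  3  4  4  4
 1  0  1  2  3  3  3  4  5  5
 0  0  1  2  3  4  4  4  5  6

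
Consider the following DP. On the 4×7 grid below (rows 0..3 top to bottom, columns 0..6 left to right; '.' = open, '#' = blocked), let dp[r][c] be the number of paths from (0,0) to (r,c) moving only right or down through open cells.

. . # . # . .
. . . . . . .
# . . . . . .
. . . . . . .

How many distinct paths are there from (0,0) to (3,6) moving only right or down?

42

r\c   0   1   2   3   4   5   6
  0   1   1   0   0   0   0   0
  1   1   2   2   2   2   2   2
  2   0   2   4   6   8  10  12
  3   0   2   6  12  20  30  42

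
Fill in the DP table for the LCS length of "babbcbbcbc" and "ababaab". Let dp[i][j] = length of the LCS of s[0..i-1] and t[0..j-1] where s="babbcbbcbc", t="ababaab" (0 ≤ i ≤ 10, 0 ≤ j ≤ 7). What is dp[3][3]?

2

   ''  a  b  a  b  a  a  b
''  0  0  0  0  0  0  0  0
 b  0  0  1  1  1  1  1  1
 a  0  1  1  2  2  2  2  2
 b  0  1  2  2  3  3  3  3
 b  0  1  2  2  3  3  3  4
 c  0  1  2  2  3  3  3  4
 b  0  1  2  2  3  3  3  4
 b  0  1  2  2  3  3  3  4
 c  0  1  2  2  3  3  3  4
 b  0  1  2  2  3  3  3  4
 c  0  1  2  2  3  3  3  4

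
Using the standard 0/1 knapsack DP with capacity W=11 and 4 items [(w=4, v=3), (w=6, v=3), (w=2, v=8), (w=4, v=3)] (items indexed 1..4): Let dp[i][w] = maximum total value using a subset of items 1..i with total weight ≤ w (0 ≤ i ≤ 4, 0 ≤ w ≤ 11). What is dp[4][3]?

i\w   0   1   2   3   4   5   6   7   8   9  10  11
  0   0   0   0   0   0   0   0   0   0   0   0   0
  1   0   0   0   0   3   3   3   3   3   3   3   3
  2   0   0   0   0   3   3   3   3   3   3   6   6
  3   0   0   8   8   8   8  11  11  11  11  11  11
  4   0   0   8   8   8   8  11  11  11  11  14  14

8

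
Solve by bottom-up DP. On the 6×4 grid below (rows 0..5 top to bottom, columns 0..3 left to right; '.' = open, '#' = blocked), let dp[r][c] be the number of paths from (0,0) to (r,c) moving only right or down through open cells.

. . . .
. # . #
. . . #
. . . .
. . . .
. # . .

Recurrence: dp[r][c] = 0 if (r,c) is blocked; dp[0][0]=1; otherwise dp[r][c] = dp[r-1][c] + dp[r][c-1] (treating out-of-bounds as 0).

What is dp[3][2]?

r\c   0   1   2   3
  0   1   1   1   1
  1   1   0   1   0
  2   1   1   2   0
  3   1   2   4   4
  4   1   3   7  11
  5   1   0   7  18

4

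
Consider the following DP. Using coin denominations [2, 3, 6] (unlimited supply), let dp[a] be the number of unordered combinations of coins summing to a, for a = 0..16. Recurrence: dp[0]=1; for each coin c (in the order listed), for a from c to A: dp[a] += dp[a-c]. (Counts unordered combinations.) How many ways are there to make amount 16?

6

after  coin     0     1     2     3     4     5     6     7     8     9    10    11    12    13    14    15    16
          2     1     0     1     0     1     0     1     0     1     0     1     0     1     0     1     0     1
          3     1     0     1     1     1     1     2     1     2     2     2     2     3     2     3     3     3
          6     1     0     1     1     1     1     3     1     3     3     3     3     6     3     6     6     6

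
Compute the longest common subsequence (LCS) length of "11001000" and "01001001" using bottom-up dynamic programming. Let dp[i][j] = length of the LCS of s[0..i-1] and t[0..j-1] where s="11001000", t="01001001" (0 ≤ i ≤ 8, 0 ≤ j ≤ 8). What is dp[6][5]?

4

   ''  0  1  0  0  1  0  0  1
''  0  0  0  0  0  0  0  0  0
 1  0  0  1  1  1  1  1  1  1
 1  0  0  1  1  1  2  2  2  2
 0  0  1  1  2  2  2  3  3  3
 0  0  1  1  2  3  3  3  4  4
 1  0  1  2  2  3  4  4  4  5
 0  0  1  2  3  3  4  5  5  5
 0  0  1  2  3  4  4  5  6  6
 0  0  1  2  3  4  4  5  6  6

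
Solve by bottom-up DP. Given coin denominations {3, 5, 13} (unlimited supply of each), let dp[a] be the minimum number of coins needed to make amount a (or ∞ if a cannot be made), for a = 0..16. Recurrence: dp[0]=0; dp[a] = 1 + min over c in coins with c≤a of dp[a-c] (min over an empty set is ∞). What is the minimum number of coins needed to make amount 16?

 a  0  1  2  3  4  5  6  7  8  9 10 11 12 13 14 15 16
dp  0  -  -  1  -  1  2  -  2  3  2  3  4  1  4  3  2
(- denotes ∞ / unreachable)

2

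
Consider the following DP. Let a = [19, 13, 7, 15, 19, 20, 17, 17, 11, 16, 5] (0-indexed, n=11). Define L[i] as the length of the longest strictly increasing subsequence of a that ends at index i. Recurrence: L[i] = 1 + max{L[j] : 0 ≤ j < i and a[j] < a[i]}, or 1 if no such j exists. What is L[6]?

   i    0    1    2    3    4    5    6    7    8    9   10
a[i]   19   13    7   15   19   20   17   17   11   16    5
L[i]    1    1    1    2    3    4    3    3    2    3    1

3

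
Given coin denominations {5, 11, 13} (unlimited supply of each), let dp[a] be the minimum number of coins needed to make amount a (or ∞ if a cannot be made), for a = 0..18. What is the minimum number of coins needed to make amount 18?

 a  0  1  2  3  4  5  6  7  8  9 10 11 12 13 14 15 16 17 18
dp  0  -  -  -  -  1  -  -  -  -  2  1  -  1  -  3  2  -  2
(- denotes ∞ / unreachable)

2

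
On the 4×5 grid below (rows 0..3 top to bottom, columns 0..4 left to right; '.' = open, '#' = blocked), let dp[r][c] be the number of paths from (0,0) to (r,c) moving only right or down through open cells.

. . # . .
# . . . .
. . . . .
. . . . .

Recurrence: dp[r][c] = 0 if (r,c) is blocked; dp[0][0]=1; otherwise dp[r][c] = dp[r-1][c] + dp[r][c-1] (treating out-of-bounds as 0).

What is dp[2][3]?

3

r\c   0   1   2   3   4
  0   1   1   0   0   0
  1   0   1   1   1   1
  2   0   1   2   3   4
  3   0   1   3   6  10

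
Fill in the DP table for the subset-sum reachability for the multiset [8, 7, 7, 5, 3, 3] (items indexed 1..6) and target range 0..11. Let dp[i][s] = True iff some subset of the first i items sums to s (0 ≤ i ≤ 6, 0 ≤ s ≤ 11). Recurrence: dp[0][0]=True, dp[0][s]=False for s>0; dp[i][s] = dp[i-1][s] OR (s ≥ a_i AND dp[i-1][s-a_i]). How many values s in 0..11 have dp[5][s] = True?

i\s   0   1   2   3   4   5   6   7   8   9  10  11
  0   T   F   F   F   F   F   F   F   F   F   F   F
  1   T   F   F   F   F   F   F   F   T   F   F   F
  2   T   F   F   F   F   F   F   T   T   F   F   F
  3   T   F   F   F   F   F   F   T   T   F   F   F
  4   T   F   F   F   F   T   F   T   T   F   F   F
  5   T   F   F   T   F   T   F   T   T   F   T   T
  6   T   F   F   T   F   T   T   T   T   F   T   T

7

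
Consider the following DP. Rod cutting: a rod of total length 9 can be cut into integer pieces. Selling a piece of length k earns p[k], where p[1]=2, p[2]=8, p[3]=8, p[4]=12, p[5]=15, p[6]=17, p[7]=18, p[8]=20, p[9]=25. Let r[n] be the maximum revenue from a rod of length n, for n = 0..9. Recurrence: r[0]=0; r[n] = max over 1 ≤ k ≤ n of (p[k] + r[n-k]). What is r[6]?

   n    0    1    2    3    4    5    6    7    8    9
r[n]    0    2    8   10   16   18   24   26   32   34

24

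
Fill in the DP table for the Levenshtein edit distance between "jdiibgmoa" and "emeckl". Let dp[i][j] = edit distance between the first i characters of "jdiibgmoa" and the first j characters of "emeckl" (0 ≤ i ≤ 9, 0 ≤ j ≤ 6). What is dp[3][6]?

6

   ''  e  m  e  c  k  l
''  0  1  2  3  4  5  6
 j  1  1  2  3  4  5  6
 d  2  2  2  3  4  5  6
 i  3  3  3  3  4  5  6
 i  4  4  4  4  4  5  6
 b  5  5  5  5  5  5  6
 g  6  6  6  6  6  6  6
 m  7  7  6  7  7  7  7
 o  8  8  7  7  8  8  8
 a  9  9  8  8  8  9  9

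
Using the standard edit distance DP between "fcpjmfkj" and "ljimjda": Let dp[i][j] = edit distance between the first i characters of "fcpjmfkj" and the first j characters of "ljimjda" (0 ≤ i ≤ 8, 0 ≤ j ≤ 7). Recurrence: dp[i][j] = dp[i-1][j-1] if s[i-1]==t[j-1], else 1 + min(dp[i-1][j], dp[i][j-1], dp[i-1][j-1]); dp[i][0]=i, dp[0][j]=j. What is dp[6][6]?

6

   ''  l  j  i  m  j  d  a
''  0  1  2  3  4  5  6  7
 f  1  1  2  3  4  5  6  7
 c  2  2  2  3  4  5  6  7
 p  3  3  3  3  4  5  6  7
 j  4  4  3  4  4  4  5  6
 m  5  5  4  4  4  5  5  6
 f  6  6  5  5  5  5  6  6
 k  7  7  6  6  6  6  6  7
 j  8  8  7  7  7  6  7  7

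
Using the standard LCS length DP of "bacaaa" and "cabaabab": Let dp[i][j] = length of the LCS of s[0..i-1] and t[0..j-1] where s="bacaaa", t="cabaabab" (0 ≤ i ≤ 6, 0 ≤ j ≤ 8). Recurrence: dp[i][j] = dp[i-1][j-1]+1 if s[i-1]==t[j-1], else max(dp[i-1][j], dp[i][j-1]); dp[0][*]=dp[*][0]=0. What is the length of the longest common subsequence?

4

   ''  c  a  b  a  a  b  a  b
''  0  0  0  0  0  0  0  0  0
 b  0  0  0  1  1  1  1  1  1
 a  0  0  1  1  2  2  2  2  2
 c  0  1  1  1  2  2  2  2  2
 a  0  1  2  2  2  3  3  3  3
 a  0  1  2  2  3  3  3  4  4
 a  0  1  2  2  3  4  4  4  4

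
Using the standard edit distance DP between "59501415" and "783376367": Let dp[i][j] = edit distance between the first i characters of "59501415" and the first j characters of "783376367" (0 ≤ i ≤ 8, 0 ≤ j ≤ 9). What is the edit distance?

9

   ''  7  8  3  3  7  6  3  6  7
''  0  1  2  3  4  5  6  7  8  9
 5  1  1  2  3  4  5  6  7  8  9
 9  2  2  2  3  4  5  6  7  8  9
 5  3  3  3  3  4  5  6  7  8  9
 0  4  4  4  4  4  5  6  7  8  9
 1  5  5  5  5  5  5  6  7  8  9
 4  6  6  6  6  6  6  6  7  8  9
 1  7  7  7  7  7  7  7  7  8  9
 5  8  8  8  8  8  8  8  8  8  9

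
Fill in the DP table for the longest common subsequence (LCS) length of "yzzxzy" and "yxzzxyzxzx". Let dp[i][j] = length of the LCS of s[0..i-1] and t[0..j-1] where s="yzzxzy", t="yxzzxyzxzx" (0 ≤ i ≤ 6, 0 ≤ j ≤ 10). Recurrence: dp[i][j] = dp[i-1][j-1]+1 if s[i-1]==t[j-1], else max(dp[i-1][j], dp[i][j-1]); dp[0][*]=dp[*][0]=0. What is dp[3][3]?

2

   ''  y  x  z  z  x  y  z  x  z  x
''  0  0  0  0  0  0  0  0  0  0  0
 y  0  1  1  1  1  1  1  1  1  1  1
 z  0  1  1  2  2  2  2  2  2  2  2
 z  0  1  1  2  3  3  3  3  3  3  3
 x  0  1  2  2  3  4  4  4  4  4  4
 z  0  1  2  3  3  4  4  5  5  5  5
 y  0  1  2  3  3  4  5  5  5  5  5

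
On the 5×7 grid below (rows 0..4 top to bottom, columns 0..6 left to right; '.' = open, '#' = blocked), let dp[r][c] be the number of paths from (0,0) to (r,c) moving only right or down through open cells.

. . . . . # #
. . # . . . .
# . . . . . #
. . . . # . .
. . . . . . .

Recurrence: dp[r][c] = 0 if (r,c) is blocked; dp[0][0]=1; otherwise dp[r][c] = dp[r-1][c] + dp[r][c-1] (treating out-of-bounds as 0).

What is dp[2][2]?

2

r\c   0   1   2   3   4   5   6
  0   1   1   1   1   1   0   0
  1   1   2   0   1   2   2   2
  2   0   2   2   3   5   7   0
  3   0   2   4   7   0   7   7
  4   0   2   6  13  13  20  27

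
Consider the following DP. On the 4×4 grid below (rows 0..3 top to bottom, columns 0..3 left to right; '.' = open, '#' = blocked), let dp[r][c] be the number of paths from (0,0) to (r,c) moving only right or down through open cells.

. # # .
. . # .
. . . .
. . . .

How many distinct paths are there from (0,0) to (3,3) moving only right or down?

r\c   0   1   2   3
  0   1   0   0   0
  1   1   1   0   0
  2   1   2   2   2
  3   1   3   5   7

7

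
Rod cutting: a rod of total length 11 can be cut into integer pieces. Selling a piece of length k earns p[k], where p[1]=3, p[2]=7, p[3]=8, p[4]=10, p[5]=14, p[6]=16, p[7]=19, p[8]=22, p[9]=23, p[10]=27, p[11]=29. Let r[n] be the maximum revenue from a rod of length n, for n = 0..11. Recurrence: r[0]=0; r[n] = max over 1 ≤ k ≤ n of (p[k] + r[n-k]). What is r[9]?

31

   n    0    1    2    3    4    5    6    7    8    9   10   11
r[n]    0    3    7   10   14   17   21   24   28   31   35   38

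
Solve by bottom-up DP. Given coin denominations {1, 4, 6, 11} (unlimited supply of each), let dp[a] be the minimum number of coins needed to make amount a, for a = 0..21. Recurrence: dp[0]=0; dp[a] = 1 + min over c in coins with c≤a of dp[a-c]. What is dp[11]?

1

 a  0  1  2  3  4  5  6  7  8  9 10 11 12 13 14 15 16 17 18 19 20 21
dp  0  1  2  3  1  2  1  2  2  3  2  1  2  3  3  2  3  2  3  3  4  3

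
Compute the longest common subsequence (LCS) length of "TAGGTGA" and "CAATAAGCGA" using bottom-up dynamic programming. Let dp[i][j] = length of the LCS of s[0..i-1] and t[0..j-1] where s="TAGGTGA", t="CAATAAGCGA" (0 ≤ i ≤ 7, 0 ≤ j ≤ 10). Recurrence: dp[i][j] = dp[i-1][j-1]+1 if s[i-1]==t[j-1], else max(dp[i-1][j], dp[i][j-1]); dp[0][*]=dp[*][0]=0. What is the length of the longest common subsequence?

   ''  C  A  A  T  A  A  G  C  G  A
''  0  0  0  0  0  0  0  0  0  0  0
 T  0  0  0  0  1  1  1  1  1  1  1
 A  0  0  1  1  1  2  2  2  2  2  2
 G  0  0  1  1  1  2  2  3  3  3  3
 G  0  0  1  1  1  2  2  3  3  4  4
 T  0  0  1  1  2  2  2  3  3  4  4
 G  0  0  1  1  2  2  2  3  3  4  4
 A  0  0  1  2  2  3  3  3  3  4  5

5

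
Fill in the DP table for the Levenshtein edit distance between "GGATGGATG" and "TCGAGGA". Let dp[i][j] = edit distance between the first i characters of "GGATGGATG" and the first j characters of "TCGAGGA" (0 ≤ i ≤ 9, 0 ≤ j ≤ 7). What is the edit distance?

   ''  T  C  G  A  G  G  A
''  0  1  2  3  4  5  6  7
 G  1  1  2  2  3  4  5  6
 G  2  2  2  2  3  3  4  5
 A  3  3  3  3  2  3  4  4
 T  4  3  4  4  3  3  4  5
 G  5  4  4  4  4  3  3  4
 G  6  5  5  4  5  4  3  4
 A  7  6  6  5  4  5  4  3
 T  8  7  7  6  5  5  5  4
 G  9  8  8  7  6  5  5  5

5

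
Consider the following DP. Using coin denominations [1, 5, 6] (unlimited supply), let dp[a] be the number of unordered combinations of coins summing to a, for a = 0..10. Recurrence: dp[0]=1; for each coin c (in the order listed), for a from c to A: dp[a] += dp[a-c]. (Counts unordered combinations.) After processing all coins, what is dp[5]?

2

after  coin     0     1     2     3     4     5     6     7     8     9    10
          1     1     1     1     1     1     1     1     1     1     1     1
          5     1     1     1     1     1     2     2     2     2     2     3
          6     1     1     1     1     1     2     3     3     3     3     4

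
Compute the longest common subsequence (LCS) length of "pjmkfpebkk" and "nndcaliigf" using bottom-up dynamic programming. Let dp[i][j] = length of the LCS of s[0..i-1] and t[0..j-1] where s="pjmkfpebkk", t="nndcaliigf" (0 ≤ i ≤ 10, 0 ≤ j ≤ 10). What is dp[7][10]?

1

   ''  n  n  d  c  a  l  i  i  g  f
''  0  0  0  0  0  0  0  0  0  0  0
 p  0  0  0  0  0  0  0  0  0  0  0
 j  0  0  0  0  0  0  0  0  0  0  0
 m  0  0  0  0  0  0  0  0  0  0  0
 k  0  0  0  0  0  0  0  0  0  0  0
 f  0  0  0  0  0  0  0  0  0  0  1
 p  0  0  0  0  0  0  0  0  0  0  1
 e  0  0  0  0  0  0  0  0  0  0  1
 b  0  0  0  0  0  0  0  0  0  0  1
 k  0  0  0  0  0  0  0  0  0  0  1
 k  0  0  0  0  0  0  0  0  0  0  1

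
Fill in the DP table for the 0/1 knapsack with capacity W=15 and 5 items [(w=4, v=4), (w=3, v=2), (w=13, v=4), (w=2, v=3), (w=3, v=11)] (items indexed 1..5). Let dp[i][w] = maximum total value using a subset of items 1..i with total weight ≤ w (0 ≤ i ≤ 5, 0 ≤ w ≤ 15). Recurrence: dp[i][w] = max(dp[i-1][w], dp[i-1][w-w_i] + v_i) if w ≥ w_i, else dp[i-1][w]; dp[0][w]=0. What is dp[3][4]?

4

i\w   0   1   2   3   4   5   6   7   8   9  10  11  12  13  14  15
  0   0   0   0   0   0   0   0   0   0   0   0   0   0   0   0   0
  1   0   0   0   0   4   4   4   4   4   4   4   4   4   4   4   4
  2   0   0   0   2   4   4   4   6   6   6   6   6   6   6   6   6
  3   0   0   0   2   4   4   4   6   6   6   6   6   6   6   6   6
  4   0   0   3   3   4   5   7   7   7   9   9   9   9   9   9   9
  5   0   0   3  11  11  14  14  15  16  18  18  18  20  20  20  20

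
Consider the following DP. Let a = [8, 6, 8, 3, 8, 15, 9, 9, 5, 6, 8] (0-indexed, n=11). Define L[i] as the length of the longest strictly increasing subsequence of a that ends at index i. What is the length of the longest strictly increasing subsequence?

   i    0    1    2    3    4    5    6    7    8    9   10
a[i]    8    6    8    3    8   15    9    9    5    6    8
L[i]    1    1    2    1    2    3    3    3    2    3    4

4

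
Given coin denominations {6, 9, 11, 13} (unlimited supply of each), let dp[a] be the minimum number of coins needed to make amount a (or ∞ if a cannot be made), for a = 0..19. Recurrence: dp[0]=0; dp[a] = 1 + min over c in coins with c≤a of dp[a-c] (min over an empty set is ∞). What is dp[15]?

2

 a  0  1  2  3  4  5  6  7  8  9 10 11 12 13 14 15 16 17 18 19
dp  0  -  -  -  -  -  1  -  -  1  -  1  2  1  -  2  -  2  2  2
(- denotes ∞ / unreachable)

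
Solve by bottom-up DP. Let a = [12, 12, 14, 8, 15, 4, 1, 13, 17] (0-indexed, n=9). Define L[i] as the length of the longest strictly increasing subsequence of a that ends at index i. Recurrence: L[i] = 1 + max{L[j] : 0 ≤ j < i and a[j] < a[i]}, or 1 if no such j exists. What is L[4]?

   i    0    1    2    3    4    5    6    7    8
a[i]   12   12   14    8   15    4    1   13   17
L[i]    1    1    2    1    3    1    1    2    4

3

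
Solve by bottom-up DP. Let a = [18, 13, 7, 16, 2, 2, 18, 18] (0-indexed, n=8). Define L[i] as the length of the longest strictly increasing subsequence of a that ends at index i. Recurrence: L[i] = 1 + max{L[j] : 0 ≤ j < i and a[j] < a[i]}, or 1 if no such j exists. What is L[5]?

1

   i    0    1    2    3    4    5    6    7
a[i]   18   13    7   16    2    2   18   18
L[i]    1    1    1    2    1    1    3    3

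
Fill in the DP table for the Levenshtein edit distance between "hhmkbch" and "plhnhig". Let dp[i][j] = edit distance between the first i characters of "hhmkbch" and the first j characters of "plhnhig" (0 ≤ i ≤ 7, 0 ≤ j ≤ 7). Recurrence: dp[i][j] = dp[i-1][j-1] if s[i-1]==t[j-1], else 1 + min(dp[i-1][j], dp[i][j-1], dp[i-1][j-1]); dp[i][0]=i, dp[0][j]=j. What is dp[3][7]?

5

   ''  p  l  h  n  h  i  g
''  0  1  2  3  4  5  6  7
 h  1  1  2  2  3  4  5  6
 h  2  2  2  2  3  3  4  5
 m  3  3  3  3  3  4  4  5
 k  4  4  4  4  4  4  5  5
 b  5  5  5  5  5  5  5  6
 c  6  6  6  6  6  6  6  6
 h  7  7  7  6  7  6  7  7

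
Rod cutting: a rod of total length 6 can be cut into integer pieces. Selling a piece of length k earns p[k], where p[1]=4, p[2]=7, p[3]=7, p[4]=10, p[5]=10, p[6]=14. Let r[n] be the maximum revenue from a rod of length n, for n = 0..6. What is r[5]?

   n    0    1    2    3    4    5    6
r[n]    0    4    8   12   16   20   24

20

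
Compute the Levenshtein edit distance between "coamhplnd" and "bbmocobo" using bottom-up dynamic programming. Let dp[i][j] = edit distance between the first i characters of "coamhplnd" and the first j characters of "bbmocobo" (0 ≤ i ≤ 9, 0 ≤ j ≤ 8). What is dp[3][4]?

   ''  b  b  m  o  c  o  b  o
''  0  1  2  3  4  5  6  7  8
 c  1  1  2  3  4  4  5  6  7
 o  2  2  2  3  3  4  4  5  6
 a  3  3  3  3  4  4  5  5  6
 m  4  4  4  3  4  5  5  6  6
 h  5  5  5  4  4  5  6  6  7
 p  6  6  6  5  5  5  6  7  7
 l  7  7  7  6  6  6  6  7  8
 n  8  8  8  7  7  7  7  7  8
 d  9  9  9  8  8  8  8  8  8

4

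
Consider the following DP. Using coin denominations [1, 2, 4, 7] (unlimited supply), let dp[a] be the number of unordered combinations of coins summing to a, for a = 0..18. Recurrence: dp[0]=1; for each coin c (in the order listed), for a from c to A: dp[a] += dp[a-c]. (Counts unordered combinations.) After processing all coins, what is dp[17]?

after  coin     0     1     2     3     4     5     6     7     8     9    10    11    12    13    14    15    16    17    18
          1     1     1     1     1     1     1     1     1     1     1     1     1     1     1     1     1     1     1     1
          2     1     1     2     2     3     3     4     4     5     5     6     6     7     7     8     8     9     9    10
          4     1     1     2     2     4     4     6     6     9     9    12    12    16    16    20    20    25    25    30
          7     1     1     2     2     4     4     6     7    10    11    14    16    20    22    27    30    36    39    46

39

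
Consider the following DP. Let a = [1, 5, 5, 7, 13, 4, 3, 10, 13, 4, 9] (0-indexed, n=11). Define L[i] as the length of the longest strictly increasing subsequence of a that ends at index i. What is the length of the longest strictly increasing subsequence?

   i    0    1    2    3    4    5    6    7    8    9   10
a[i]    1    5    5    7   13    4    3   10   13    4    9
L[i]    1    2    2    3    4    2    2    4    5    3    4

5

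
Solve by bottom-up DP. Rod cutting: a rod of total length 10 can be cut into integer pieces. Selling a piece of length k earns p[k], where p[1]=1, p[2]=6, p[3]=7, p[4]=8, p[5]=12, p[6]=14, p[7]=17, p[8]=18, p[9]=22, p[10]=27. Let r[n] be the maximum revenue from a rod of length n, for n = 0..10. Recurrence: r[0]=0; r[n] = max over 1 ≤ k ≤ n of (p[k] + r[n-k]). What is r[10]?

30

   n    0    1    2    3    4    5    6    7    8    9   10
r[n]    0    1    6    7   12   13   18   19   24   25   30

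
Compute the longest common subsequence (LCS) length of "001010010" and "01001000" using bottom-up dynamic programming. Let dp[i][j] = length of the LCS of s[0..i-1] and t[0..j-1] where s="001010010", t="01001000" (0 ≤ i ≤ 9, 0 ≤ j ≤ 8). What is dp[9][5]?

   ''  0  1  0  0  1  0  0  0
''  0  0  0  0  0  0  0  0  0
 0  0  1  1  1  1  1  1  1  1
 0  0  1  1  2  2  2  2  2  2
 1  0  1  2  2  2  3  3  3  3
 0  0  1  2  3  3  3  4  4  4
 1  0  1  2  3  3  4  4  4  4
 0  0  1  2  3  4  4  5  5  5
 0  0  1  2  3  4  4  5  6  6
 1  0  1  2  3  4  5  5  6  6
 0  0  1  2  3  4  5  6  6  7

5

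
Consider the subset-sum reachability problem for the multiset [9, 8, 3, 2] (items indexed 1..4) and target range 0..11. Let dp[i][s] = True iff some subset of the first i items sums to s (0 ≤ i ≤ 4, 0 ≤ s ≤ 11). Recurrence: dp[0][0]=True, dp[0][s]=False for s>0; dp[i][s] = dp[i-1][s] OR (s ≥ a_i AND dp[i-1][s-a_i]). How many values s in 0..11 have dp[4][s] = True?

i\s   0   1   2   3   4   5   6   7   8   9  10  11
  0   T   F   F   F   F   F   F   F   F   F   F   F
  1   T   F   F   F   F   F   F   F   F   T   F   F
  2   T   F   F   F   F   F   F   F   T   T   F   F
  3   T   F   F   T   F   F   F   F   T   T   F   T
  4   T   F   T   T   F   T   F   F   T   T   T   T

8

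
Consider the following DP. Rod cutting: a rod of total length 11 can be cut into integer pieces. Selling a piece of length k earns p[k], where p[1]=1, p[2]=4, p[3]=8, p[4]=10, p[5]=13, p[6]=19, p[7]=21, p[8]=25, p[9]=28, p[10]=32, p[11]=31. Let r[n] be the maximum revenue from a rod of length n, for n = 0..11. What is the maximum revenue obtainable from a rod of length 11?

33

   n    0    1    2    3    4    5    6    7    8    9   10   11
r[n]    0    1    4    8   10   13   19   21   25   28   32   33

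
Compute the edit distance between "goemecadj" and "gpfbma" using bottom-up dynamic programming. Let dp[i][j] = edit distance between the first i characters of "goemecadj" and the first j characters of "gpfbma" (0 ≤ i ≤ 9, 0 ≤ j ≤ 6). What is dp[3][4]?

3

   ''  g  p  f  b  m  a
''  0  1  2  3  4  5  6
 g  1  0  1  2  3  4  5
 o  2  1  1  2  3  4  5
 e  3  2  2  2  3  4  5
 m  4  3  3  3  3  3  4
 e  5  4  4  4  4  4  4
 c  6  5  5  5  5  5  5
 a  7  6  6  6  6  6  5
 d  8  7  7  7  7  7  6
 j  9  8  8  8  8  8  7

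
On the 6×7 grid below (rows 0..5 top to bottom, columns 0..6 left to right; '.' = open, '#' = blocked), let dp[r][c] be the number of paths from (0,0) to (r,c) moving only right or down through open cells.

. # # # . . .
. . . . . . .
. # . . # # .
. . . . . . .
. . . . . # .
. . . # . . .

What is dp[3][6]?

r\c   0   1   2   3   4   5   6
  0   1   0   0   0   0   0   0
  1   1   1   1   1   1   1   1
  2   1   0   1   2   0   0   1
  3   1   1   2   4   4   4   5
  4   1   2   4   8  12   0   5
  5   1   3   7   0  12  12  17

5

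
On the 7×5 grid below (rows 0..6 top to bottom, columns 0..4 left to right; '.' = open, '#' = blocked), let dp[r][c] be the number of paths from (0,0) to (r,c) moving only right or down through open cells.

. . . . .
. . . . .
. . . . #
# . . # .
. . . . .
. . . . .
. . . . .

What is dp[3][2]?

9

r\c   0   1   2   3   4
  0   1   1   1   1   1
  1   1   2   3   4   5
  2   1   3   6  10   0
  3   0   3   9   0   0
  4   0   3  12  12  12
  5   0   3  15  27  39
  6   0   3  18  45  84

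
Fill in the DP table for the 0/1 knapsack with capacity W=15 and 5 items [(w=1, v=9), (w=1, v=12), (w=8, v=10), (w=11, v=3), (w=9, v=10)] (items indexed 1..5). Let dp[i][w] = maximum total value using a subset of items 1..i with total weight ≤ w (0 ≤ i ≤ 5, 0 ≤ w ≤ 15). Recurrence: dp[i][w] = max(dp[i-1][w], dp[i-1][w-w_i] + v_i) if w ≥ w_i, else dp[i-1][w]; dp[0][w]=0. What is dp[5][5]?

21

i\w   0   1   2   3   4   5   6   7   8   9  10  11  12  13  14  15
  0   0   0   0   0   0   0   0   0   0   0   0   0   0   0   0   0
  1   0   9   9   9   9   9   9   9   9   9   9   9   9   9   9   9
  2   0  12  21  21  21  21  21  21  21  21  21  21  21  21  21  21
  3   0  12  21  21  21  21  21  21  21  22  31  31  31  31  31  31
  4   0  12  21  21  21  21  21  21  21  22  31  31  31  31  31  31
  5   0  12  21  21  21  21  21  21  21  22  31  31  31  31  31  31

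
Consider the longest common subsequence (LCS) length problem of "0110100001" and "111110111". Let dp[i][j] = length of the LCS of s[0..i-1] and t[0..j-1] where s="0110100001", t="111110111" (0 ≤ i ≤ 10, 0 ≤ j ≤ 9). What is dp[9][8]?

   ''  1  1  1  1  1  0  1  1  1
''  0  0  0  0  0  0  0  0  0  0
 0  0  0  0  0  0  0  1  1  1  1
 1  0  1  1  1  1  1  1  2  2  2
 1  0  1  2  2  2  2  2  2  3  3
 0  0  1  2  2  2  2  3  3  3  3
 1  0  1  2  3  3  3  3  4  4  4
 0  0  1  2  3  3  3  4  4  4  4
 0  0  1  2  3  3  3  4  4  4  4
 0  0  1  2  3  3  3  4  4  4  4
 0  0  1  2  3  3  3  4  4  4  4
 1  0  1  2  3  4  4  4  5  5  5

4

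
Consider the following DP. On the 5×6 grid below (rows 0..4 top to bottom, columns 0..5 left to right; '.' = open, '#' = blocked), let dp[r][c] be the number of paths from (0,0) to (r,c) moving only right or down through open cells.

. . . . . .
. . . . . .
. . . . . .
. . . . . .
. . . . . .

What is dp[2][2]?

6

r\c   0   1   2   3   4   5
  0   1   1   1   1   1   1
  1   1   2   3   4   5   6
  2   1   3   6  10  15  21
  3   1   4  10  20  35  56
  4   1   5  15  35  70 126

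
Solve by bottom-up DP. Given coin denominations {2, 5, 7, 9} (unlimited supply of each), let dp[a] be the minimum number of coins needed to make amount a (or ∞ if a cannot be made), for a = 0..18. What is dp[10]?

2

 a  0  1  2  3  4  5  6  7  8  9 10 11 12 13 14 15 16 17 18
dp  0  -  1  -  2  1  3  1  4  1  2  2  2  3  2  3  2  3  2
(- denotes ∞ / unreachable)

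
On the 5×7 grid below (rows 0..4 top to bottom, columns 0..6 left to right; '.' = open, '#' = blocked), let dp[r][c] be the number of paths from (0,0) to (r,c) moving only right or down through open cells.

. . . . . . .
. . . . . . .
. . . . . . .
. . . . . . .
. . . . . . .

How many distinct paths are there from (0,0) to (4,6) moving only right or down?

r\c   0   1   2   3   4   5   6
  0   1   1   1   1   1   1   1
  1   1   2   3   4   5   6   7
  2   1   3   6  10  15  21  28
  3   1   4  10  20  35  56  84
  4   1   5  15  35  70 126 210

210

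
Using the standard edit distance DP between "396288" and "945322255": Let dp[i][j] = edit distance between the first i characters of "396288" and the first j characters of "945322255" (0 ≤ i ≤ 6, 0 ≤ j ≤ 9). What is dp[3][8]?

7

   ''  9  4  5  3  2  2  2  5  5
''  0  1  2  3  4  5  6  7  8  9
 3  1  1  2  3  3  4  5  6  7  8
 9  2  1  2  3  4  4  5  6  7  8
 6  3  2  2  3  4  5  5  6  7  8
 2  4  3  3  3  4  4  5  5  6  7
 8  5  4  4  4  4  5  5  6  6  7
 8  6  5  5  5  5  5  6  6  7  7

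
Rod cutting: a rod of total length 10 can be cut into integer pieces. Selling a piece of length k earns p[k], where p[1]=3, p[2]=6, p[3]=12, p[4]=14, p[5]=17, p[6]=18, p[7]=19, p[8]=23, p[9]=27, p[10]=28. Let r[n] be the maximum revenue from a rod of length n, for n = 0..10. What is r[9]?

   n    0    1    2    3    4    5    6    7    8    9   10
r[n]    0    3    6   12   15   18   24   27   30   36   39

36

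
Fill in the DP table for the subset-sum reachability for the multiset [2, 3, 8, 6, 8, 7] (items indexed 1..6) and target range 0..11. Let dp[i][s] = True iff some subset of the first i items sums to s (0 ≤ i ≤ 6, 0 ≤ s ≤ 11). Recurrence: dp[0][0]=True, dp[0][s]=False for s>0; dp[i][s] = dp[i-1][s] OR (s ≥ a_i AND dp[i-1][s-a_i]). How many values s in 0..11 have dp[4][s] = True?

9

i\s   0   1   2   3   4   5   6   7   8   9  10  11
  0   T   F   F   F   F   F   F   F   F   F   F   F
  1   T   F   T   F   F   F   F   F   F   F   F   F
  2   T   F   T   T   F   T   F   F   F   F   F   F
  3   T   F   T   T   F   T   F   F   T   F   T   T
  4   T   F   T   T   F   T   T   F   T   T   T   T
  5   T   F   T   T   F   T   T   F   T   T   T   T
  6   T   F   T   T   F   T   T   T   T   T   T   T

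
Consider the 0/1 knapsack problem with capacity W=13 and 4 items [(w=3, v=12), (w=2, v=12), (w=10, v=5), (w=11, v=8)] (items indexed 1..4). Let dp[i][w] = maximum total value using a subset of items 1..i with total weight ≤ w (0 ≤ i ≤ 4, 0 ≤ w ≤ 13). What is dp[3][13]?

i\w   0   1   2   3   4   5   6   7   8   9  10  11  12  13
  0   0   0   0   0   0   0   0   0   0   0   0   0   0   0
  1   0   0   0  12  12  12  12  12  12  12  12  12  12  12
  2   0   0  12  12  12  24  24  24  24  24  24  24  24  24
  3   0   0  12  12  12  24  24  24  24  24  24  24  24  24
  4   0   0  12  12  12  24  24  24  24  24  24  24  24  24

24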